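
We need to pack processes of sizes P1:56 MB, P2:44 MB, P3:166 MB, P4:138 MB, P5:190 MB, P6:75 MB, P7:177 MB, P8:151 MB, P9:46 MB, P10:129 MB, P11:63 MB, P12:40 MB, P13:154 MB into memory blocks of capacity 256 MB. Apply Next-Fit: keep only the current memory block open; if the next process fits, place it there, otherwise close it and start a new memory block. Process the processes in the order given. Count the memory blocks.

8 memory blocks

memory block 1: place P1 (56 MB), 200 MB left
memory block 1: place P2 (44 MB), 156 MB left
memory block 2: place P3 (166 MB), 90 MB left
memory block 3: place P4 (138 MB), 118 MB left
memory block 4: place P5 (190 MB), 66 MB left
memory block 5: place P6 (75 MB), 181 MB left
memory block 5: place P7 (177 MB), 4 MB left
memory block 6: place P8 (151 MB), 105 MB left
memory block 6: place P9 (46 MB), 59 MB left
memory block 7: place P10 (129 MB), 127 MB left
memory block 7: place P11 (63 MB), 64 MB left
memory block 7: place P12 (40 MB), 24 MB left
memory block 8: place P13 (154 MB), 102 MB left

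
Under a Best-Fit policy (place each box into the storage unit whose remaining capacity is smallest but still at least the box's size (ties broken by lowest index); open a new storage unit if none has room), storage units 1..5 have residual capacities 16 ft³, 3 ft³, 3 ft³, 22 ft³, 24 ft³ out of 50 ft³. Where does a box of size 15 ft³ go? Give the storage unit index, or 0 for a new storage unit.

1

Storage units with room: storage unit 1 (16 ft³), storage unit 4 (22 ft³), storage unit 5 (24 ft³).
Tightest fit is storage unit 1 with 16 ft³ free.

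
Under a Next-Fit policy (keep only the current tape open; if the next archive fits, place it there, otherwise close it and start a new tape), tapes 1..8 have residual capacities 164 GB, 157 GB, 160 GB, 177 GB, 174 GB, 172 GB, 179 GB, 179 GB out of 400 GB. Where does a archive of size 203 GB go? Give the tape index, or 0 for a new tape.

0

Next-Fit only looks at tape 8, which has 179 GB free.
203 GB does not fit, so a new tape is opened.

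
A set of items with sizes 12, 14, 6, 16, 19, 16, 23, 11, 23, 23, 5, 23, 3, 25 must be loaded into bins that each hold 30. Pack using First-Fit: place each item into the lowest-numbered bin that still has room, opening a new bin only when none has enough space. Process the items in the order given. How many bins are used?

12 → bin 1 (remaining 18)
14 → bin 1 (remaining 4)
6 → bin 2 (remaining 24)
16 → bin 2 (remaining 8)
19 → bin 3 (remaining 11)
16 → bin 4 (remaining 14)
23 → bin 5 (remaining 7)
11 → bin 3 (remaining 0)
23 → bin 6 (remaining 7)
23 → bin 7 (remaining 7)
5 → bin 2 (remaining 3)
23 → bin 8 (remaining 7)
3 → bin 1 (remaining 1)
25 → bin 9 (remaining 5)

9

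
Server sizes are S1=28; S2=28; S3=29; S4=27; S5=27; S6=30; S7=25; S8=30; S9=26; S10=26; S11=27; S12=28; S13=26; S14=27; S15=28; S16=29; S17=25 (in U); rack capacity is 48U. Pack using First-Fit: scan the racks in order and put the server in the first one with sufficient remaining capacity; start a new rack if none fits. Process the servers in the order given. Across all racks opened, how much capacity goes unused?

350

rack 1: place S1 (28U), 20U left
rack 2: place S2 (28U), 20U left
rack 3: place S3 (29U), 19U left
rack 4: place S4 (27U), 21U left
rack 5: place S5 (27U), 21U left
rack 6: place S6 (30U), 18U left
rack 7: place S7 (25U), 23U left
rack 8: place S8 (30U), 18U left
rack 9: place S9 (26U), 22U left
rack 10: place S10 (26U), 22U left
rack 11: place S11 (27U), 21U left
rack 12: place S12 (28U), 20U left
rack 13: place S13 (26U), 22U left
rack 14: place S14 (27U), 21U left
rack 15: place S15 (28U), 20U left
rack 16: place S16 (29U), 19U left
rack 17: place S17 (25U), 23U left
17 racks × 48U = 816U; used 466U; unused 350U.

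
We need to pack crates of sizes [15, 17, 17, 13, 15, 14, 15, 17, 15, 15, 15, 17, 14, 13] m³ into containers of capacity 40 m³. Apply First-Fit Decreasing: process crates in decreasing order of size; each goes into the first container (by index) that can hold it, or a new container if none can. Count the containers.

Sorted descending: 17, 17, 17, 17, 15, 15, 15, 15, 15, 15, 14, 14, 13, 13.
17 m³ → container 1 (remaining 23 m³)
17 m³ → container 1 (remaining 6 m³)
17 m³ → container 2 (remaining 23 m³)
17 m³ → container 2 (remaining 6 m³)
15 m³ → container 3 (remaining 25 m³)
15 m³ → container 3 (remaining 10 m³)
15 m³ → container 4 (remaining 25 m³)
15 m³ → container 4 (remaining 10 m³)
15 m³ → container 5 (remaining 25 m³)
15 m³ → container 5 (remaining 10 m³)
14 m³ → container 6 (remaining 26 m³)
14 m³ → container 6 (remaining 12 m³)
13 m³ → container 7 (remaining 27 m³)
13 m³ → container 7 (remaining 14 m³)
Final containers: [17,17] [17,17] [15,15] [15,15] [15,15] [14,14] [13,13].

7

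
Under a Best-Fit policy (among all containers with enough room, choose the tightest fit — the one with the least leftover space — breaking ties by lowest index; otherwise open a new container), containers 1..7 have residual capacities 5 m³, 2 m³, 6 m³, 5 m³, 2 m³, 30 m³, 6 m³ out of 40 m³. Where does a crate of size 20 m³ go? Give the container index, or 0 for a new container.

6

Containers with room: container 6 (30 m³).
Tightest fit is container 6 with 30 m³ free.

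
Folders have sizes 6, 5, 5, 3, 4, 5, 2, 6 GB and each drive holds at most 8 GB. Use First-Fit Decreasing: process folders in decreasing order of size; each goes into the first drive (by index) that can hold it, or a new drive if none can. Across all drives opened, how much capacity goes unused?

12

Sorted descending: 6, 6, 5, 5, 5, 4, 3, 2.
6 GB → drive 1 (remaining 2 GB)
6 GB → drive 2 (remaining 2 GB)
5 GB → drive 3 (remaining 3 GB)
5 GB → drive 4 (remaining 3 GB)
5 GB → drive 5 (remaining 3 GB)
4 GB → drive 6 (remaining 4 GB)
3 GB → drive 3 (remaining 0 GB)
2 GB → drive 1 (remaining 0 GB)
6 drives × 8 GB = 48 GB; used 36 GB; unused 12 GB.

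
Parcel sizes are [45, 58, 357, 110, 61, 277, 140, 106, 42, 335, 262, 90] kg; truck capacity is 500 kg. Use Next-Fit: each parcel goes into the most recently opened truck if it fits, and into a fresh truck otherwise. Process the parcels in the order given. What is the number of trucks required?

5

45 kg → truck 1 (remaining 455 kg)
58 kg → truck 1 (remaining 397 kg)
357 kg → truck 1 (remaining 40 kg)
110 kg → truck 2 (remaining 390 kg)
61 kg → truck 2 (remaining 329 kg)
277 kg → truck 2 (remaining 52 kg)
140 kg → truck 3 (remaining 360 kg)
106 kg → truck 3 (remaining 254 kg)
42 kg → truck 3 (remaining 212 kg)
335 kg → truck 4 (remaining 165 kg)
262 kg → truck 5 (remaining 238 kg)
90 kg → truck 5 (remaining 148 kg)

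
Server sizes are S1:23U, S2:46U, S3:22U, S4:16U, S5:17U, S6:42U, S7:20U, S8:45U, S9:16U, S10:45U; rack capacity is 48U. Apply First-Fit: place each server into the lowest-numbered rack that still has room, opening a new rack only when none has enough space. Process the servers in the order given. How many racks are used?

Put S1 (23U) in rack 1; 25U remain.
Put S2 (46U) in rack 2; 2U remain.
Put S3 (22U) in rack 1; 3U remain.
Put S4 (16U) in rack 3; 32U remain.
Put S5 (17U) in rack 3; 15U remain.
Put S6 (42U) in rack 4; 6U remain.
Put S7 (20U) in rack 5; 28U remain.
Put S8 (45U) in rack 6; 3U remain.
Put S9 (16U) in rack 5; 12U remain.
Put S10 (45U) in rack 7; 3U remain.
Final racks: [23,22] [46] [16,17] [42] [20,16] [45] [45].

7 racks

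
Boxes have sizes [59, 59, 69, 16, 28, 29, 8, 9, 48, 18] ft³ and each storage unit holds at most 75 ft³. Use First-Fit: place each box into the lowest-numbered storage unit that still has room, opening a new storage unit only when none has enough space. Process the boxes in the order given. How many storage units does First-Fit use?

59 ft³ → storage unit 1 (remaining 16 ft³)
59 ft³ → storage unit 2 (remaining 16 ft³)
69 ft³ → storage unit 3 (remaining 6 ft³)
16 ft³ → storage unit 1 (remaining 0 ft³)
28 ft³ → storage unit 4 (remaining 47 ft³)
29 ft³ → storage unit 4 (remaining 18 ft³)
8 ft³ → storage unit 2 (remaining 8 ft³)
9 ft³ → storage unit 4 (remaining 9 ft³)
48 ft³ → storage unit 5 (remaining 27 ft³)
18 ft³ → storage unit 5 (remaining 9 ft³)
Final storage units: [59,16] [59,8] [69] [28,29,9] [48,18].

5 storage units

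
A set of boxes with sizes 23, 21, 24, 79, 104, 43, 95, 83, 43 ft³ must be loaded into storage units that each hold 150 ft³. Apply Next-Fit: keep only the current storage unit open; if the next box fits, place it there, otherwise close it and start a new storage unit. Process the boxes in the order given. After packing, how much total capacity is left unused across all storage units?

85

23 ft³ → storage unit 1 (remaining 127 ft³)
21 ft³ → storage unit 1 (remaining 106 ft³)
24 ft³ → storage unit 1 (remaining 82 ft³)
79 ft³ → storage unit 1 (remaining 3 ft³)
104 ft³ → storage unit 2 (remaining 46 ft³)
43 ft³ → storage unit 2 (remaining 3 ft³)
95 ft³ → storage unit 3 (remaining 55 ft³)
83 ft³ → storage unit 4 (remaining 67 ft³)
43 ft³ → storage unit 4 (remaining 24 ft³)
4 storage units × 150 ft³ = 600 ft³; used 515 ft³; unused 85 ft³.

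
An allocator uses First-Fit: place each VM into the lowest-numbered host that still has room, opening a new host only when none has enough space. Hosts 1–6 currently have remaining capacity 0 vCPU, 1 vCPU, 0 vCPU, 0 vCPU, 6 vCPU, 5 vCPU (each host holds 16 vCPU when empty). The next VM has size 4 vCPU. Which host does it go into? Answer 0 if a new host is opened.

5

Hosts with room: host 5 (6 vCPU), host 6 (5 vCPU).
The first with room is host 5.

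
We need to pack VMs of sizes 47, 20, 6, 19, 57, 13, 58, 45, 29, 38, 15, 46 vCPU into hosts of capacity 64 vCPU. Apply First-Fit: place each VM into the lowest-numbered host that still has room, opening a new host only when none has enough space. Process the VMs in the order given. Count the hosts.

47 vCPU → host 1 (remaining 17 vCPU)
20 vCPU → host 2 (remaining 44 vCPU)
6 vCPU → host 1 (remaining 11 vCPU)
19 vCPU → host 2 (remaining 25 vCPU)
57 vCPU → host 3 (remaining 7 vCPU)
13 vCPU → host 2 (remaining 12 vCPU)
58 vCPU → host 4 (remaining 6 vCPU)
45 vCPU → host 5 (remaining 19 vCPU)
29 vCPU → host 6 (remaining 35 vCPU)
38 vCPU → host 7 (remaining 26 vCPU)
15 vCPU → host 5 (remaining 4 vCPU)
46 vCPU → host 8 (remaining 18 vCPU)
Final hosts: [47,6] [20,19,13] [57] [58] [45,15] [29] [38] [46].

8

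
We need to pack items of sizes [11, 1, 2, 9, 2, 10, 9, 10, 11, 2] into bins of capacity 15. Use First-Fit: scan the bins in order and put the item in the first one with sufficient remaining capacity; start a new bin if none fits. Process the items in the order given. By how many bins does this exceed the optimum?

First-Fit: [11,1,2] [9,2,2] [10] [9] [10] [11] → 6 bins.
6 items exceed 7.5 (half the capacity), and no two of those can share a bin, so at least 6 bins are needed.
So 6 is already optimal.

0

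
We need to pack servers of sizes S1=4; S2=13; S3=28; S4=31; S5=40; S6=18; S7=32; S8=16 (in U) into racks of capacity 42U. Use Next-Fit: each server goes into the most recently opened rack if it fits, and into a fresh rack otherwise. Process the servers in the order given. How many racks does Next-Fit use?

S1 (4U) → rack 1 (remaining 38U)
S2 (13U) → rack 1 (remaining 25U)
S3 (28U) → rack 2 (remaining 14U)
S4 (31U) → rack 3 (remaining 11U)
S5 (40U) → rack 4 (remaining 2U)
S6 (18U) → rack 5 (remaining 24U)
S7 (32U) → rack 6 (remaining 10U)
S8 (16U) → rack 7 (remaining 26U)

7 racks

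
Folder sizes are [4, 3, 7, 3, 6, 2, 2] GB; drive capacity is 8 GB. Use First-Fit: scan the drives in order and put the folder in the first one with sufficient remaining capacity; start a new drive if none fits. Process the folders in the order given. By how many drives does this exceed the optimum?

0

First-Fit: [4,3] [7] [3,2,2] [6] → 4 drives.
Total size 27 GB; any packing needs at least ⌈27/8⌉ = 4 drives.
So 4 is already optimal.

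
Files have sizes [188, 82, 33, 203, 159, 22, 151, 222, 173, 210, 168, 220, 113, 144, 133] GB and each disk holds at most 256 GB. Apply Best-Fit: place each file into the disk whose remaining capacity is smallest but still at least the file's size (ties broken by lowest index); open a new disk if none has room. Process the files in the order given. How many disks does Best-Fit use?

disk 1: place 188 GB, 68 GB left
disk 2: place 82 GB, 174 GB left
disk 1: place 33 GB, 35 GB left
disk 3: place 203 GB, 53 GB left
disk 2: place 159 GB, 15 GB left
disk 1: place 22 GB, 13 GB left
disk 4: place 151 GB, 105 GB left
disk 5: place 222 GB, 34 GB left
disk 6: place 173 GB, 83 GB left
disk 7: place 210 GB, 46 GB left
disk 8: place 168 GB, 88 GB left
disk 9: place 220 GB, 36 GB left
disk 10: place 113 GB, 143 GB left
disk 11: place 144 GB, 112 GB left
disk 10: place 133 GB, 10 GB left
Final disks: [188,33,22] [82,159] [203] [151] [222] [173] [210] [168] [220] [113,133] [144].

11 disks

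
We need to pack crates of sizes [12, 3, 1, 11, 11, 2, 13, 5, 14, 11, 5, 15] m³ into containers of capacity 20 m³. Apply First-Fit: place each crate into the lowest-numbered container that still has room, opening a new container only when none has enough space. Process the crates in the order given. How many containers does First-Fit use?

container 1: place 12 m³, 8 m³ left
container 1: place 3 m³, 5 m³ left
container 1: place 1 m³, 4 m³ left
container 2: place 11 m³, 9 m³ left
container 3: place 11 m³, 9 m³ left
container 1: place 2 m³, 2 m³ left
container 4: place 13 m³, 7 m³ left
container 2: place 5 m³, 4 m³ left
container 5: place 14 m³, 6 m³ left
container 6: place 11 m³, 9 m³ left
container 3: place 5 m³, 4 m³ left
container 7: place 15 m³, 5 m³ left
Final containers: [12,3,1,2] [11,5] [11,5] [13] [14] [11] [15].

7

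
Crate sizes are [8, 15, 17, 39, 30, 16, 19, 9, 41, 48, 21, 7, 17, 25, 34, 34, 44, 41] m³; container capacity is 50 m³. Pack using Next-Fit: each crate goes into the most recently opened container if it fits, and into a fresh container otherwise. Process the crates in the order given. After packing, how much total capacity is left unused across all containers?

Put 8 m³ in container 1; 42 m³ remain.
Put 15 m³ in container 1; 27 m³ remain.
Put 17 m³ in container 1; 10 m³ remain.
Put 39 m³ in container 2; 11 m³ remain.
Put 30 m³ in container 3; 20 m³ remain.
Put 16 m³ in container 3; 4 m³ remain.
Put 19 m³ in container 4; 31 m³ remain.
Put 9 m³ in container 4; 22 m³ remain.
Put 41 m³ in container 5; 9 m³ remain.
Put 48 m³ in container 6; 2 m³ remain.
Put 21 m³ in container 7; 29 m³ remain.
Put 7 m³ in container 7; 22 m³ remain.
Put 17 m³ in container 7; 5 m³ remain.
Put 25 m³ in container 8; 25 m³ remain.
Put 34 m³ in container 9; 16 m³ remain.
Put 34 m³ in container 10; 16 m³ remain.
Put 44 m³ in container 11; 6 m³ remain.
Put 41 m³ in container 12; 9 m³ remain.
12 containers × 50 m³ = 600 m³; used 465 m³; unused 135 m³.

135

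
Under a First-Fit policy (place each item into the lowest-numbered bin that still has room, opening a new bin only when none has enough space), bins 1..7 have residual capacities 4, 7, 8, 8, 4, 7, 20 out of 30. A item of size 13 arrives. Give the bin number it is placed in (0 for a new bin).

7

Bins with room: bin 7 (20).
The first with room is bin 7.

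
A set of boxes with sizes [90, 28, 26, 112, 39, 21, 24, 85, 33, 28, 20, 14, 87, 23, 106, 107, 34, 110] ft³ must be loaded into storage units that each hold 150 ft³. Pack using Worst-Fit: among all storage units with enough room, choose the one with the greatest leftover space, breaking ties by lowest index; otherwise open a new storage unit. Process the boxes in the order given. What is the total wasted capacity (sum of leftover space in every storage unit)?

90 ft³ → storage unit 1 (remaining 60 ft³)
28 ft³ → storage unit 1 (remaining 32 ft³)
26 ft³ → storage unit 1 (remaining 6 ft³)
112 ft³ → storage unit 2 (remaining 38 ft³)
39 ft³ → storage unit 3 (remaining 111 ft³)
21 ft³ → storage unit 3 (remaining 90 ft³)
24 ft³ → storage unit 3 (remaining 66 ft³)
85 ft³ → storage unit 4 (remaining 65 ft³)
33 ft³ → storage unit 3 (remaining 33 ft³)
28 ft³ → storage unit 4 (remaining 37 ft³)
20 ft³ → storage unit 2 (remaining 18 ft³)
14 ft³ → storage unit 4 (remaining 23 ft³)
87 ft³ → storage unit 5 (remaining 63 ft³)
23 ft³ → storage unit 5 (remaining 40 ft³)
106 ft³ → storage unit 6 (remaining 44 ft³)
107 ft³ → storage unit 7 (remaining 43 ft³)
34 ft³ → storage unit 6 (remaining 10 ft³)
110 ft³ → storage unit 8 (remaining 40 ft³)
8 storage units × 150 ft³ = 1200 ft³; used 987 ft³; unused 213 ft³.

213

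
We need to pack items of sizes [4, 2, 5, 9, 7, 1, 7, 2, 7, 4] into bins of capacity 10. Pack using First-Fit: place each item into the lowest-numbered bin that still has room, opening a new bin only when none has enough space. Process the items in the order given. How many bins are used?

6 bins

bin 1: place 4, 6 left
bin 1: place 2, 4 left
bin 2: place 5, 5 left
bin 3: place 9, 1 left
bin 4: place 7, 3 left
bin 1: place 1, 3 left
bin 5: place 7, 3 left
bin 1: place 2, 1 left
bin 6: place 7, 3 left
bin 2: place 4, 1 left
Final bins: [4,2,1,2] [5,4] [9] [7] [7] [7].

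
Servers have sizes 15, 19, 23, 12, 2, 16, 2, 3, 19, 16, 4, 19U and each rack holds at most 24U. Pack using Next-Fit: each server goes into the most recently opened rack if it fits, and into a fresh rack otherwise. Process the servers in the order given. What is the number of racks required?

rack 1: place 15U, 9U left
rack 2: place 19U, 5U left
rack 3: place 23U, 1U left
rack 4: place 12U, 12U left
rack 4: place 2U, 10U left
rack 5: place 16U, 8U left
rack 5: place 2U, 6U left
rack 5: place 3U, 3U left
rack 6: place 19U, 5U left
rack 7: place 16U, 8U left
rack 7: place 4U, 4U left
rack 8: place 19U, 5U left

8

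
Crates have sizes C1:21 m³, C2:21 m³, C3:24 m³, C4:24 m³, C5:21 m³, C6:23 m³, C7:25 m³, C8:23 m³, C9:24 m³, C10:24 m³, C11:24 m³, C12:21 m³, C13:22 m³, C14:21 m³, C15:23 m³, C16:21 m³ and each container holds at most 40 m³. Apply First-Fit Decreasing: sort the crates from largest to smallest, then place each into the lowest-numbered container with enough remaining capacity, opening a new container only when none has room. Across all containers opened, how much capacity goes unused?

278

Sorted descending: 25, 24, 24, 24, 24, 24, 23, 23, 23, 22, 21, 21, 21, 21, 21, 21.
container 1: place 25 m³, 15 m³ left
container 2: place 24 m³, 16 m³ left
container 3: place 24 m³, 16 m³ left
container 4: place 24 m³, 16 m³ left
container 5: place 24 m³, 16 m³ left
container 6: place 24 m³, 16 m³ left
container 7: place 23 m³, 17 m³ left
container 8: place 23 m³, 17 m³ left
container 9: place 23 m³, 17 m³ left
container 10: place 22 m³, 18 m³ left
container 11: place 21 m³, 19 m³ left
container 12: place 21 m³, 19 m³ left
container 13: place 21 m³, 19 m³ left
container 14: place 21 m³, 19 m³ left
container 15: place 21 m³, 19 m³ left
container 16: place 21 m³, 19 m³ left
16 containers × 40 m³ = 640 m³; used 362 m³; unused 278 m³.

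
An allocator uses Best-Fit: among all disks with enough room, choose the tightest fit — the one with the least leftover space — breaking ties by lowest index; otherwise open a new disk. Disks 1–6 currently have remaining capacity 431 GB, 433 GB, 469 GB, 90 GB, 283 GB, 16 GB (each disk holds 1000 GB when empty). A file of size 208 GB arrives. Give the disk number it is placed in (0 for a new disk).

5

Disks with room: disk 1 (431 GB), disk 2 (433 GB), disk 3 (469 GB), disk 5 (283 GB).
Tightest fit is disk 5 with 283 GB free.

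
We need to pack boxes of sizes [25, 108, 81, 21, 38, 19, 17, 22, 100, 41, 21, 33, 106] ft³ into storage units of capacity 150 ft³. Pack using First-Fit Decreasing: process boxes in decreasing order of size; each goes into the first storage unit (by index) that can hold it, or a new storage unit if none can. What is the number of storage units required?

5 storage units

Sorted descending: 108, 106, 100, 81, 41, 38, 33, 25, 22, 21, 21, 19, 17.
108 ft³ → storage unit 1 (remaining 42 ft³)
106 ft³ → storage unit 2 (remaining 44 ft³)
100 ft³ → storage unit 3 (remaining 50 ft³)
81 ft³ → storage unit 4 (remaining 69 ft³)
41 ft³ → storage unit 1 (remaining 1 ft³)
38 ft³ → storage unit 2 (remaining 6 ft³)
33 ft³ → storage unit 3 (remaining 17 ft³)
25 ft³ → storage unit 4 (remaining 44 ft³)
22 ft³ → storage unit 4 (remaining 22 ft³)
21 ft³ → storage unit 4 (remaining 1 ft³)
21 ft³ → storage unit 5 (remaining 129 ft³)
19 ft³ → storage unit 5 (remaining 110 ft³)
17 ft³ → storage unit 3 (remaining 0 ft³)
Final storage units: [108,41] [106,38] [100,33,17] [81,25,22,21] [21,19].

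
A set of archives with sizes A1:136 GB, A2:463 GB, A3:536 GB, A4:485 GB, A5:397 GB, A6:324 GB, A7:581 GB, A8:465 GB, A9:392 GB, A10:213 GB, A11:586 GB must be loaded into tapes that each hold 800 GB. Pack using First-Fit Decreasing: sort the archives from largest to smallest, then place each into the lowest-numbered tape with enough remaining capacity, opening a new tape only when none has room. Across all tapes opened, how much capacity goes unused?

Sorted descending: 586, 581, 536, 485, 465, 463, 397, 392, 324, 213, 136.
586 GB → tape 1 (remaining 214 GB)
581 GB → tape 2 (remaining 219 GB)
536 GB → tape 3 (remaining 264 GB)
485 GB → tape 4 (remaining 315 GB)
465 GB → tape 5 (remaining 335 GB)
463 GB → tape 6 (remaining 337 GB)
397 GB → tape 7 (remaining 403 GB)
392 GB → tape 7 (remaining 11 GB)
324 GB → tape 5 (remaining 11 GB)
213 GB → tape 1 (remaining 1 GB)
136 GB → tape 2 (remaining 83 GB)
7 tapes × 800 GB = 5600 GB; used 4578 GB; unused 1022 GB.

1022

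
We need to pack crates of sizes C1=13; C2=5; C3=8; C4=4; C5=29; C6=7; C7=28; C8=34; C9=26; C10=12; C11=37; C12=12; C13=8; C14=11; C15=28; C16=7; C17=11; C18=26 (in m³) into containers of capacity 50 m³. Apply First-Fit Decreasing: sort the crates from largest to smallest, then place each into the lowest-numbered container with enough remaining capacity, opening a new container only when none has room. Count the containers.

7

Sorted descending: 37, 34, 29, 28, 28, 26, 26, 13, 12, 12, 11, 11, 8, 8, 7, 7, 5, 4.
37 m³ → container 1 (remaining 13 m³)
34 m³ → container 2 (remaining 16 m³)
29 m³ → container 3 (remaining 21 m³)
28 m³ → container 4 (remaining 22 m³)
28 m³ → container 5 (remaining 22 m³)
26 m³ → container 6 (remaining 24 m³)
26 m³ → container 7 (remaining 24 m³)
13 m³ → container 1 (remaining 0 m³)
12 m³ → container 2 (remaining 4 m³)
12 m³ → container 3 (remaining 9 m³)
11 m³ → container 4 (remaining 11 m³)
11 m³ → container 4 (remaining 0 m³)
8 m³ → container 3 (remaining 1 m³)
8 m³ → container 5 (remaining 14 m³)
7 m³ → container 5 (remaining 7 m³)
7 m³ → container 5 (remaining 0 m³)
5 m³ → container 6 (remaining 19 m³)
4 m³ → container 2 (remaining 0 m³)
Final containers: [37,13] [34,12,4] [29,12,8] [28,11,11] [28,8,7,7] [26,5] [26].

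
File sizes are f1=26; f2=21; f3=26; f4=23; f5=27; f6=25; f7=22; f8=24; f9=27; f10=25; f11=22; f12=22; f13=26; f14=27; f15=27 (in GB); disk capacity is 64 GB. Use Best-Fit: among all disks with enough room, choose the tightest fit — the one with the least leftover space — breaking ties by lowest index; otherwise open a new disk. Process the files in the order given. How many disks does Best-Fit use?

disk 1: place f1 (26 GB), 38 GB left
disk 1: place f2 (21 GB), 17 GB left
disk 2: place f3 (26 GB), 38 GB left
disk 2: place f4 (23 GB), 15 GB left
disk 3: place f5 (27 GB), 37 GB left
disk 3: place f6 (25 GB), 12 GB left
disk 4: place f7 (22 GB), 42 GB left
disk 4: place f8 (24 GB), 18 GB left
disk 5: place f9 (27 GB), 37 GB left
disk 5: place f10 (25 GB), 12 GB left
disk 6: place f11 (22 GB), 42 GB left
disk 6: place f12 (22 GB), 20 GB left
disk 7: place f13 (26 GB), 38 GB left
disk 7: place f14 (27 GB), 11 GB left
disk 8: place f15 (27 GB), 37 GB left
Final disks: [26,21] [26,23] [27,25] [22,24] [27,25] [22,22] [26,27] [27].

8 disks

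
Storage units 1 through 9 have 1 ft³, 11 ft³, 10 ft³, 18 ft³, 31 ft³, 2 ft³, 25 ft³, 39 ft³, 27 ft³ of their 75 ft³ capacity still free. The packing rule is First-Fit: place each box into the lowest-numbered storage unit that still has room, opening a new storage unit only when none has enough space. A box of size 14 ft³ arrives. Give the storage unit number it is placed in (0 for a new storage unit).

Storage units with room: storage unit 4 (18 ft³), storage unit 5 (31 ft³), storage unit 7 (25 ft³), storage unit 8 (39 ft³), storage unit 9 (27 ft³).
The first with room is storage unit 4.

4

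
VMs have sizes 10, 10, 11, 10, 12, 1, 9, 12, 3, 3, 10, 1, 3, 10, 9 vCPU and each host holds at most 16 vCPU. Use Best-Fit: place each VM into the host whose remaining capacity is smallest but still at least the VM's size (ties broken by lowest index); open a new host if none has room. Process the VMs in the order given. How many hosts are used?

10 vCPU → host 1 (remaining 6 vCPU)
10 vCPU → host 2 (remaining 6 vCPU)
11 vCPU → host 3 (remaining 5 vCPU)
10 vCPU → host 4 (remaining 6 vCPU)
12 vCPU → host 5 (remaining 4 vCPU)
1 vCPU → host 5 (remaining 3 vCPU)
9 vCPU → host 6 (remaining 7 vCPU)
12 vCPU → host 7 (remaining 4 vCPU)
3 vCPU → host 5 (remaining 0 vCPU)
3 vCPU → host 7 (remaining 1 vCPU)
10 vCPU → host 8 (remaining 6 vCPU)
1 vCPU → host 7 (remaining 0 vCPU)
3 vCPU → host 3 (remaining 2 vCPU)
10 vCPU → host 9 (remaining 6 vCPU)
9 vCPU → host 10 (remaining 7 vCPU)
Final hosts: [10] [10] [11,3] [10] [12,1,3] [9] [12,3,1] [10] [10] [9].

10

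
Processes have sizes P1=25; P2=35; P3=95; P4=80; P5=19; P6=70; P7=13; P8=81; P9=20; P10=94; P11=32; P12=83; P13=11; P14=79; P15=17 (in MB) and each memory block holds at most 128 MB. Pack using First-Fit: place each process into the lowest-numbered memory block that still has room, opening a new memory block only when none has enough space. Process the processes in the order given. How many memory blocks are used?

8

memory block 1: place P1 (25 MB), 103 MB left
memory block 1: place P2 (35 MB), 68 MB left
memory block 2: place P3 (95 MB), 33 MB left
memory block 3: place P4 (80 MB), 48 MB left
memory block 1: place P5 (19 MB), 49 MB left
memory block 4: place P6 (70 MB), 58 MB left
memory block 1: place P7 (13 MB), 36 MB left
memory block 5: place P8 (81 MB), 47 MB left
memory block 1: place P9 (20 MB), 16 MB left
memory block 6: place P10 (94 MB), 34 MB left
memory block 2: place P11 (32 MB), 1 MB left
memory block 7: place P12 (83 MB), 45 MB left
memory block 1: place P13 (11 MB), 5 MB left
memory block 8: place P14 (79 MB), 49 MB left
memory block 3: place P15 (17 MB), 31 MB left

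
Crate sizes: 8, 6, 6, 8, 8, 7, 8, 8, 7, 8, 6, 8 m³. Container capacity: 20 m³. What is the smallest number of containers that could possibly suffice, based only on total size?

Total size = 8 + 6 + 6 + 8 + 8 + 7 + 8 + 8 + 7 + 8 + 6 + 8 = 88 m³.
⌈88 / 20⌉ = 5.

5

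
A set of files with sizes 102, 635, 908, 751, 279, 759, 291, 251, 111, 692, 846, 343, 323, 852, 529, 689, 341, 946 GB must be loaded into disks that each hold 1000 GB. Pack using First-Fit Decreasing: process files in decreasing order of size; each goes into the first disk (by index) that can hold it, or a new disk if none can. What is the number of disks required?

11

Sorted descending: 946, 908, 852, 846, 759, 751, 692, 689, 635, 529, 343, 341, 323, 291, 279, 251, 111, 102.
Put 946 GB in disk 1; 54 GB remain.
Put 908 GB in disk 2; 92 GB remain.
Put 852 GB in disk 3; 148 GB remain.
Put 846 GB in disk 4; 154 GB remain.
Put 759 GB in disk 5; 241 GB remain.
Put 751 GB in disk 6; 249 GB remain.
Put 692 GB in disk 7; 308 GB remain.
Put 689 GB in disk 8; 311 GB remain.
Put 635 GB in disk 9; 365 GB remain.
Put 529 GB in disk 10; 471 GB remain.
Put 343 GB in disk 9; 22 GB remain.
Put 341 GB in disk 10; 130 GB remain.
Put 323 GB in disk 11; 677 GB remain.
Put 291 GB in disk 7; 17 GB remain.
Put 279 GB in disk 8; 32 GB remain.
Put 251 GB in disk 11; 426 GB remain.
Put 111 GB in disk 3; 37 GB remain.
Put 102 GB in disk 4; 52 GB remain.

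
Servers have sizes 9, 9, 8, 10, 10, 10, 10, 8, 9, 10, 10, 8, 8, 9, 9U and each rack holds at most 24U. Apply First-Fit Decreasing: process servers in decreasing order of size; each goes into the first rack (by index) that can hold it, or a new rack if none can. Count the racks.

Sorted descending: 10, 10, 10, 10, 10, 10, 9, 9, 9, 9, 9, 8, 8, 8, 8.
Put 10U in rack 1; 14U remain.
Put 10U in rack 1; 4U remain.
Put 10U in rack 2; 14U remain.
Put 10U in rack 2; 4U remain.
Put 10U in rack 3; 14U remain.
Put 10U in rack 3; 4U remain.
Put 9U in rack 4; 15U remain.
Put 9U in rack 4; 6U remain.
Put 9U in rack 5; 15U remain.
Put 9U in rack 5; 6U remain.
Put 9U in rack 6; 15U remain.
Put 8U in rack 6; 7U remain.
Put 8U in rack 7; 16U remain.
Put 8U in rack 7; 8U remain.
Put 8U in rack 7; 0U remain.
Final racks: [10,10] [10,10] [10,10] [9,9] [9,9] [9,8] [8,8,8].

7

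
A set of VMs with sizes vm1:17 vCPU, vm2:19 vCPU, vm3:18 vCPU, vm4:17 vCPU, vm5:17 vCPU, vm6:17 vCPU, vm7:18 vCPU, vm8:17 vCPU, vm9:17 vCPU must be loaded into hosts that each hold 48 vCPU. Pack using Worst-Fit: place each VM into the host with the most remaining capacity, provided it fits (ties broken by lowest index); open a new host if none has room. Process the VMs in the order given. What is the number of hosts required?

host 1: place vm1 (17 vCPU), 31 vCPU left
host 1: place vm2 (19 vCPU), 12 vCPU left
host 2: place vm3 (18 vCPU), 30 vCPU left
host 2: place vm4 (17 vCPU), 13 vCPU left
host 3: place vm5 (17 vCPU), 31 vCPU left
host 3: place vm6 (17 vCPU), 14 vCPU left
host 4: place vm7 (18 vCPU), 30 vCPU left
host 4: place vm8 (17 vCPU), 13 vCPU left
host 5: place vm9 (17 vCPU), 31 vCPU left

5 hosts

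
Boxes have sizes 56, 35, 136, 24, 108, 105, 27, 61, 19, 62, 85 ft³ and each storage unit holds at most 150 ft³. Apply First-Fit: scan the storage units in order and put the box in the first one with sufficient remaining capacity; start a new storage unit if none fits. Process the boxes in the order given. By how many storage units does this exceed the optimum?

1

First-Fit: [56,35,24,27] [136] [108,19] [105] [61,62] [85] → 6 storage units.
Total size 718 ft³; any packing needs at least ⌈718/150⌉ = 5 storage units.
An optimal packing achieves that bound: [136] [108,35] [105,24,19] [85,62] [61,56,27] → 5 storage units.
Excess: 6 − 5 = 1.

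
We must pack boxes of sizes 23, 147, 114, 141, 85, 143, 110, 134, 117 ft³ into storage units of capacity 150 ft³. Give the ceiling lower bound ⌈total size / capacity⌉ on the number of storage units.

Total size = 23 + 147 + 114 + 141 + 85 + 143 + 110 + 134 + 117 = 1014 ft³.
⌈1014 / 150⌉ = 7.

7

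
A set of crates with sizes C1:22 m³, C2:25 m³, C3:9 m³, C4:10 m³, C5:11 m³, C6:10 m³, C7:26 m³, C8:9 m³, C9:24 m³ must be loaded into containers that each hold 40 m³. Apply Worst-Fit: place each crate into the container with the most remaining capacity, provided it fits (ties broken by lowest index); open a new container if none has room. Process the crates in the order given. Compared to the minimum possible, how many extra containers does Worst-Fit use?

Worst-Fit: [22,9] [25,10] [11,10,9] [26] [24] → 5 containers.
Total size 146 m³; any packing needs at least ⌈146/40⌉ = 4 containers.
An optimal packing achieves that bound: [26,11] [25,10] [24,10] [22,9,9] → 4 containers.
Excess: 5 − 4 = 1.

1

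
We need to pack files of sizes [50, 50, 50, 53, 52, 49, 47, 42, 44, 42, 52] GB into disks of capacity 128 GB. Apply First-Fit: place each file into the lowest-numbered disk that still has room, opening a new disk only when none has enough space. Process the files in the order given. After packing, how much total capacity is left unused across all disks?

237

disk 1: place 50 GB, 78 GB left
disk 1: place 50 GB, 28 GB left
disk 2: place 50 GB, 78 GB left
disk 2: place 53 GB, 25 GB left
disk 3: place 52 GB, 76 GB left
disk 3: place 49 GB, 27 GB left
disk 4: place 47 GB, 81 GB left
disk 4: place 42 GB, 39 GB left
disk 5: place 44 GB, 84 GB left
disk 5: place 42 GB, 42 GB left
disk 6: place 52 GB, 76 GB left
6 disks × 128 GB = 768 GB; used 531 GB; unused 237 GB.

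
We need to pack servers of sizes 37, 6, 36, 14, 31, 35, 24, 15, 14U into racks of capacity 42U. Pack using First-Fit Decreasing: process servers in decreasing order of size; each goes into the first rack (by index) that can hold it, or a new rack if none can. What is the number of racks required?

Sorted descending: 37, 36, 35, 31, 24, 15, 14, 14, 6.
37U → rack 1 (remaining 5U)
36U → rack 2 (remaining 6U)
35U → rack 3 (remaining 7U)
31U → rack 4 (remaining 11U)
24U → rack 5 (remaining 18U)
15U → rack 5 (remaining 3U)
14U → rack 6 (remaining 28U)
14U → rack 6 (remaining 14U)
6U → rack 2 (remaining 0U)
Final racks: [37] [36,6] [35] [31] [24,15] [14,14].

6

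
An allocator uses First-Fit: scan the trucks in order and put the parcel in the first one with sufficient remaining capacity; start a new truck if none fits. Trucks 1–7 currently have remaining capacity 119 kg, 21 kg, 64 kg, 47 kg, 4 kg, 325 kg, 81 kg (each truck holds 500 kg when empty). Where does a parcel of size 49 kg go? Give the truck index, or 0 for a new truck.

1

Trucks with room: truck 1 (119 kg), truck 3 (64 kg), truck 6 (325 kg), truck 7 (81 kg).
The first with room is truck 1.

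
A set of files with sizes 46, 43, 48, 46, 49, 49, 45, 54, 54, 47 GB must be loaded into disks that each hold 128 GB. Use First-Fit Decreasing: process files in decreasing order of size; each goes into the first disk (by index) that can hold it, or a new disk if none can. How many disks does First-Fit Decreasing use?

5 disks

Sorted descending: 54, 54, 49, 49, 48, 47, 46, 46, 45, 43.
54 GB → disk 1 (remaining 74 GB)
54 GB → disk 1 (remaining 20 GB)
49 GB → disk 2 (remaining 79 GB)
49 GB → disk 2 (remaining 30 GB)
48 GB → disk 3 (remaining 80 GB)
47 GB → disk 3 (remaining 33 GB)
46 GB → disk 4 (remaining 82 GB)
46 GB → disk 4 (remaining 36 GB)
45 GB → disk 5 (remaining 83 GB)
43 GB → disk 5 (remaining 40 GB)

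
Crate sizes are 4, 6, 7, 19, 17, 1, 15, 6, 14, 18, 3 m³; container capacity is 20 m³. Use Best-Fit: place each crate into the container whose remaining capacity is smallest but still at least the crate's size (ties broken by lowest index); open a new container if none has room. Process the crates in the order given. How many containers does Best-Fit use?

Put 4 m³ in container 1; 16 m³ remain.
Put 6 m³ in container 1; 10 m³ remain.
Put 7 m³ in container 1; 3 m³ remain.
Put 19 m³ in container 2; 1 m³ remain.
Put 17 m³ in container 3; 3 m³ remain.
Put 1 m³ in container 2; 0 m³ remain.
Put 15 m³ in container 4; 5 m³ remain.
Put 6 m³ in container 5; 14 m³ remain.
Put 14 m³ in container 5; 0 m³ remain.
Put 18 m³ in container 6; 2 m³ remain.
Put 3 m³ in container 1; 0 m³ remain.
Final containers: [4,6,7,3] [19,1] [17] [15] [6,14] [18].

6 containers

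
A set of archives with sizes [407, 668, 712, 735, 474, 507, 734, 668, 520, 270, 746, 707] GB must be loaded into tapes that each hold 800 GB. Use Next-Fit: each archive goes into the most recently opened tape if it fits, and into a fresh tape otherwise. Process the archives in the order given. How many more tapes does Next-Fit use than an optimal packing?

0

Next-Fit: [407] [668] [712] [735] [474] [507] [734] [668] [520,270] [746] [707] → 11 tapes.
11 archives exceed 400 GB (half the capacity), and no two of those can share a tape, so at least 11 tapes are needed.
So 11 is already optimal.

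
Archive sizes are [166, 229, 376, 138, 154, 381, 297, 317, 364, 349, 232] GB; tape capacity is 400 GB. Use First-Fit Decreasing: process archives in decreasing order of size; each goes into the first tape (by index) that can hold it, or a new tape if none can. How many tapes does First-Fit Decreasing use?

9

Sorted descending: 381, 376, 364, 349, 317, 297, 232, 229, 166, 154, 138.
Put 381 GB in tape 1; 19 GB remain.
Put 376 GB in tape 2; 24 GB remain.
Put 364 GB in tape 3; 36 GB remain.
Put 349 GB in tape 4; 51 GB remain.
Put 317 GB in tape 5; 83 GB remain.
Put 297 GB in tape 6; 103 GB remain.
Put 232 GB in tape 7; 168 GB remain.
Put 229 GB in tape 8; 171 GB remain.
Put 166 GB in tape 7; 2 GB remain.
Put 154 GB in tape 8; 17 GB remain.
Put 138 GB in tape 9; 262 GB remain.
Final tapes: [381] [376] [364] [349] [317] [297] [232,166] [229,154] [138].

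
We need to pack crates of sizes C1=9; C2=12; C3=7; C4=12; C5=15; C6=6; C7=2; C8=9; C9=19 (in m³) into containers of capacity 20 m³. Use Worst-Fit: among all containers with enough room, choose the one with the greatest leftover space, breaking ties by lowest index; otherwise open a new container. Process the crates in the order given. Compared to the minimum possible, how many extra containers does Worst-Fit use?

1

Worst-Fit: [9,7] [12,6] [12,2] [15] [9] [19] → 6 containers.
Total size 91 m³; any packing needs at least ⌈91/20⌉ = 5 containers.
An optimal packing achieves that bound: [19] [15,2] [12,7] [12,6] [9,9] → 5 containers.
Excess: 6 − 5 = 1.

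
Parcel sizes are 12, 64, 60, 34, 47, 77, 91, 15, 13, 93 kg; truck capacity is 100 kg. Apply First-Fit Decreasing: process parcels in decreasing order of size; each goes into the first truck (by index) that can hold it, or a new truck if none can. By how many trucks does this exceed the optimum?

First-Fit Decreasing: [93] [91] [77,15] [64,34] [60,13,12] [47] → 6 trucks.
Total size 506 kg; any packing needs at least ⌈506/100⌉ = 6 trucks.
So 6 is already optimal.

0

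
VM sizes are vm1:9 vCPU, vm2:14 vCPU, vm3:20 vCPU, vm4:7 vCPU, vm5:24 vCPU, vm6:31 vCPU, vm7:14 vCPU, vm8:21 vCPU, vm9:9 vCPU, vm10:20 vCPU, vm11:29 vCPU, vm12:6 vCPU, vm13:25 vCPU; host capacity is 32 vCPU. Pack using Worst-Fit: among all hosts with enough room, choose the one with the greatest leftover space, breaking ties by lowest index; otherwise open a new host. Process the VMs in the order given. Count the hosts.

vm1 (9 vCPU) → host 1 (remaining 23 vCPU)
vm2 (14 vCPU) → host 1 (remaining 9 vCPU)
vm3 (20 vCPU) → host 2 (remaining 12 vCPU)
vm4 (7 vCPU) → host 2 (remaining 5 vCPU)
vm5 (24 vCPU) → host 3 (remaining 8 vCPU)
vm6 (31 vCPU) → host 4 (remaining 1 vCPU)
vm7 (14 vCPU) → host 5 (remaining 18 vCPU)
vm8 (21 vCPU) → host 6 (remaining 11 vCPU)
vm9 (9 vCPU) → host 5 (remaining 9 vCPU)
vm10 (20 vCPU) → host 7 (remaining 12 vCPU)
vm11 (29 vCPU) → host 8 (remaining 3 vCPU)
vm12 (6 vCPU) → host 7 (remaining 6 vCPU)
vm13 (25 vCPU) → host 9 (remaining 7 vCPU)
Final hosts: [9,14] [20,7] [24] [31] [14,9] [21] [20,6] [29] [25].

9 hosts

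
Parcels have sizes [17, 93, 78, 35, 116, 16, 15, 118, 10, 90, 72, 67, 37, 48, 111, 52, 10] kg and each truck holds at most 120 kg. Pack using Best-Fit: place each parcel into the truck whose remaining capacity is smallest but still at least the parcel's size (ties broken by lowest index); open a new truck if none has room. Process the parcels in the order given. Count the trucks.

17 kg → truck 1 (remaining 103 kg)
93 kg → truck 1 (remaining 10 kg)
78 kg → truck 2 (remaining 42 kg)
35 kg → truck 2 (remaining 7 kg)
116 kg → truck 3 (remaining 4 kg)
16 kg → truck 4 (remaining 104 kg)
15 kg → truck 4 (remaining 89 kg)
118 kg → truck 5 (remaining 2 kg)
10 kg → truck 1 (remaining 0 kg)
90 kg → truck 6 (remaining 30 kg)
72 kg → truck 4 (remaining 17 kg)
67 kg → truck 7 (remaining 53 kg)
37 kg → truck 7 (remaining 16 kg)
48 kg → truck 8 (remaining 72 kg)
111 kg → truck 9 (remaining 9 kg)
52 kg → truck 8 (remaining 20 kg)
10 kg → truck 7 (remaining 6 kg)

9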